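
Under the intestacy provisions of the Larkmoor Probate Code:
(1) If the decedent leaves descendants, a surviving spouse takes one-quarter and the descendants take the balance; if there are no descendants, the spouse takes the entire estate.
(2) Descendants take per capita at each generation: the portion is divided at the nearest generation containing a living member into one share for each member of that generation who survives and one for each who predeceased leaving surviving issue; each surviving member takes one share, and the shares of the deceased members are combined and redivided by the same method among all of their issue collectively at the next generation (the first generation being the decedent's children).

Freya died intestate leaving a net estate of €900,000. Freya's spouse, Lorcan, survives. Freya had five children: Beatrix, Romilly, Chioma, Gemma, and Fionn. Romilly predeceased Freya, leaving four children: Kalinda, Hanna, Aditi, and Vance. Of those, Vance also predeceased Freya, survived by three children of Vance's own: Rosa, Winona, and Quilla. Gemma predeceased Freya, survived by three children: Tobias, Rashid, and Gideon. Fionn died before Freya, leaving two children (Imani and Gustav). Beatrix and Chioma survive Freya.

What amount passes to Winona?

Lorcan takes one-quarter of €900,000 = €225,000. The remaining €675,000 passes to the descendants.
The descendants' portion (€675,000) is divided at the children's generation into 5 shares of €135,000. Beatrix and Chioma each take €135,000. The 3 shares of the deceased (Romilly, Gemma, and Fionn) are combined into a pool of €405,000.
That pool (€405,000) is divided at the grandchildren's generation into 9 shares of €45,000. Kalinda, Hanna, Aditi, Tobias, Rashid, Gideon, Imani, and Gustav each take €45,000. The remaining share for the deceased Vance (€45,000) is carried to the next generation.
That pool (€45,000) is divided at the great-grandchildren's generation equally among Rosa, Winona, and Quilla: €15,000 each.

Winona receives €15,000.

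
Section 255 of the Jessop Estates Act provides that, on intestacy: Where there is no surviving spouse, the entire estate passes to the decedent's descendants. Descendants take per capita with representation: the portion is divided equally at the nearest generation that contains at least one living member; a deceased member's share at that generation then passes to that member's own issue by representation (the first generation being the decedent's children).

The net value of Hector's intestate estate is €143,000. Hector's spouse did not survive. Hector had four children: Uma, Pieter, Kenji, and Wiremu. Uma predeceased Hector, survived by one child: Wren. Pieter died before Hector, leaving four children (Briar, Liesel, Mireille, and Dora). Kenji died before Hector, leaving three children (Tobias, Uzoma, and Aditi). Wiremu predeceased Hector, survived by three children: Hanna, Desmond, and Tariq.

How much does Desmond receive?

The entire €143,000 passes to the descendants.
No child survives, so the initial division is made at the grandchildren's generation.
That amount (€143,000) is divided into 11 shares of €13,000: Wren, Briar, Liesel, Mireille, Dora, Tobias, Uzoma, Aditi, Hanna, Desmond, and Tariq each take €13,000.

Desmond receives €13,000.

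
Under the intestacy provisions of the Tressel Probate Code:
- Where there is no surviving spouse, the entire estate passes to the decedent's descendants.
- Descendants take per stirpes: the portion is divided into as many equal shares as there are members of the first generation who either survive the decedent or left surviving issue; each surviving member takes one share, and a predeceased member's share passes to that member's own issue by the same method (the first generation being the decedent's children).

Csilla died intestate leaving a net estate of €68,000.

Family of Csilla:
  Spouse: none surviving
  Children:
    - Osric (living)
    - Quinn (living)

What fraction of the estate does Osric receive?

Osric receives 1/2 of the estate.

The entire €68,000 passes to the descendants.
That amount (€68,000) is divided into 2 shares of €34,000: Osric and Quinn each take €34,000.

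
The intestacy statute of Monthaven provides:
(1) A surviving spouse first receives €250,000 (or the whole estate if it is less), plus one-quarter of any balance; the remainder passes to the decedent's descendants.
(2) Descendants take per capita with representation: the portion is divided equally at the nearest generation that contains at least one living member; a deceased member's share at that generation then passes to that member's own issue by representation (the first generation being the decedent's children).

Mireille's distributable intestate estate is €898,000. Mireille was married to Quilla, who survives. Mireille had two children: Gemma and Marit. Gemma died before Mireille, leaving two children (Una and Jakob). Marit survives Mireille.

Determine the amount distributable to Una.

Una receives €121,500.

Quilla first takes €250,000, leaving a balance of €648,000. Quilla then takes one-quarter of the balance (€162,000), for a total of €412,000. The remaining €486,000 passes to the descendants.
The descendants' portion (€486,000) is divided into 2 shares of €243,000: Marit takes €243,000; Gemma's €243,000 share passes to Gemma's issue.
Gemma's share (€243,000) is divided into 2 shares of €121,500: Una and Jakob each take €121,500.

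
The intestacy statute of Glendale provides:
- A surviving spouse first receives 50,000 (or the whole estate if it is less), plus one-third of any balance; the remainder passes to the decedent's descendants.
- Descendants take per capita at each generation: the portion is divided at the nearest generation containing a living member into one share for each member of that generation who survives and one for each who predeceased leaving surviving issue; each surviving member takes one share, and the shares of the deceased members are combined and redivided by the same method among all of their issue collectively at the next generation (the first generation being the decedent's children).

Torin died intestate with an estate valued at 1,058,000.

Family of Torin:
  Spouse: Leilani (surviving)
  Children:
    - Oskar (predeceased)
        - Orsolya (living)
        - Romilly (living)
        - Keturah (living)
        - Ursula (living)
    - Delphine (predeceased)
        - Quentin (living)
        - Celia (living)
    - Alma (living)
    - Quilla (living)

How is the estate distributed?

Leilani first takes 50,000, leaving a balance of 1,008,000. Leilani then takes one-third of the balance (336,000), for a total of 386,000. The remaining 672,000 passes to the descendants.
The descendants' portion (672,000) is divided at the children's generation into 4 shares of 168,000. Alma and Quilla each take 168,000. The 2 shares of the deceased (Oskar and Delphine) are combined into a pool of 336,000.
That pool (336,000) is divided at the grandchildren's generation equally among Orsolya, Romilly, Keturah, Ursula, Quentin, and Celia: 56,000 each.

Leilani: 386,000; Orsolya: 56,000; Romilly: 56,000; Keturah: 56,000; Ursula: 56,000; Quentin: 56,000; Celia: 56,000; Alma: 168,000; Quilla: 168,000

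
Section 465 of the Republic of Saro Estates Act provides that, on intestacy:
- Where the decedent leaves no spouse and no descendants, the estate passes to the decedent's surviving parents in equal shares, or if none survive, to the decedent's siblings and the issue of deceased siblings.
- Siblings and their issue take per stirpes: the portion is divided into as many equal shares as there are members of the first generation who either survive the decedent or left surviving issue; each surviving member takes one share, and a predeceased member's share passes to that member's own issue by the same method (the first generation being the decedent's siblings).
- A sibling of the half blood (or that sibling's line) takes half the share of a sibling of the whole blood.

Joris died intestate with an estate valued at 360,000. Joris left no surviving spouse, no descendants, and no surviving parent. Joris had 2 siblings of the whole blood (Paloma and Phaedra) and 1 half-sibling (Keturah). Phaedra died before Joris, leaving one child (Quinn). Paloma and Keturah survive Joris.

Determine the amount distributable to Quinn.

The entire 360,000 passes to the siblings and their issue.
Counting each half-blood sibling's line as half a unit, there are 5/2 units in 360,000, so one unit is 144,000. Whole-blood lines (Paloma and Phaedra) take 144,000 each; half-blood lines (Keturah) take 72,000 each.
Phaedra's share (144,000) passes entirely to Quinn.

Quinn receives 144,000.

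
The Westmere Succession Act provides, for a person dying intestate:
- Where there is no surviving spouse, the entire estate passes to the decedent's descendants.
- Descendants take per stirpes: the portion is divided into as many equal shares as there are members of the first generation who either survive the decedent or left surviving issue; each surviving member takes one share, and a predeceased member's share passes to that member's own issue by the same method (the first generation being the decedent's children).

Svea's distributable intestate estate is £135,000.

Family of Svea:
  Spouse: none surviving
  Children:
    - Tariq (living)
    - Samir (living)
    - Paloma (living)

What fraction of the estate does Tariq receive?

The entire £135,000 passes to the descendants.
That amount (£135,000) is divided into 3 shares of £45,000: Tariq, Samir, and Paloma each take £45,000.

Tariq receives 1/3 of the estate.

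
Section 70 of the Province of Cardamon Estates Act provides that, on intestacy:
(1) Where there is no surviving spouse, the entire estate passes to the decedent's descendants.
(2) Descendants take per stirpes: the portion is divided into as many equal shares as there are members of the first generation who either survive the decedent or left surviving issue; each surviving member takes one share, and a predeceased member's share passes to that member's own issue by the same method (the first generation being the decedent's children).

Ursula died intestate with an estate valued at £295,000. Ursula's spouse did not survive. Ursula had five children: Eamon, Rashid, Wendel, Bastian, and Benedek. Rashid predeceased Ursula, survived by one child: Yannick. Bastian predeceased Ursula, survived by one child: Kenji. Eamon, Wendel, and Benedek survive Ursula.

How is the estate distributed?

Eamon: £59,000; Yannick: £59,000; Wendel: £59,000; Kenji: £59,000; Benedek: £59,000

The entire £295,000 passes to the descendants.
That amount (£295,000) is divided into 5 shares of £59,000: Eamon, Wendel, and Benedek each take £59,000; Rashid's £59,000 share passes to Rashid's issue; Bastian's £59,000 share passes to Bastian's issue.
Rashid's share (£59,000) passes entirely to Yannick.
Bastian's share (£59,000) passes entirely to Kenji.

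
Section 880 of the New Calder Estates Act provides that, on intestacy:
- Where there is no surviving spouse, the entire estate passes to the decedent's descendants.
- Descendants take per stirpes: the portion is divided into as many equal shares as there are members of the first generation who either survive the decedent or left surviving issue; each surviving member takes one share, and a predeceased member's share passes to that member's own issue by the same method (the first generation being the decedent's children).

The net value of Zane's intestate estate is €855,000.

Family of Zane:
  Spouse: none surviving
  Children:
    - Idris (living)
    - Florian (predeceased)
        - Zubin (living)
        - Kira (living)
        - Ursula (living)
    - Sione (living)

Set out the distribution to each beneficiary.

The entire €855,000 passes to the descendants.
That amount (€855,000) is divided into 3 shares of €285,000: Idris and Sione each take €285,000; Florian's €285,000 share passes to Florian's issue.
Florian's share (€285,000) is divided into 3 shares of €95,000: Zubin, Kira, and Ursula each take €95,000.

Idris: €285,000; Zubin: €95,000; Kira: €95,000; Ursula: €95,000; Sione: €285,000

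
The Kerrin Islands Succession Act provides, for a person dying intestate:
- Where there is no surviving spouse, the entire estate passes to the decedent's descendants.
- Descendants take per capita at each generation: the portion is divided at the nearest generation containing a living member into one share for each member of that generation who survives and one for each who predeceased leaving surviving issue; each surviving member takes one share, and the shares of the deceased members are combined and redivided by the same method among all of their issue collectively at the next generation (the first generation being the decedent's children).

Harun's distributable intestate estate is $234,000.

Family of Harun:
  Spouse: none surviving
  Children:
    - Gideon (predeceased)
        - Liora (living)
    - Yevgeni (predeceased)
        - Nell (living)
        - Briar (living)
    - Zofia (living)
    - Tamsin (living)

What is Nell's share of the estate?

Nell receives $39,000.

The entire $234,000 passes to the descendants.
That amount ($234,000) is divided at the children's generation into 4 shares of $58,500. Zofia and Tamsin each take $58,500. The 2 shares of the deceased (Gideon and Yevgeni) are combined into a pool of $117,000.
That pool ($117,000) is divided at the grandchildren's generation equally among Liora, Nell, and Briar: $39,000 each.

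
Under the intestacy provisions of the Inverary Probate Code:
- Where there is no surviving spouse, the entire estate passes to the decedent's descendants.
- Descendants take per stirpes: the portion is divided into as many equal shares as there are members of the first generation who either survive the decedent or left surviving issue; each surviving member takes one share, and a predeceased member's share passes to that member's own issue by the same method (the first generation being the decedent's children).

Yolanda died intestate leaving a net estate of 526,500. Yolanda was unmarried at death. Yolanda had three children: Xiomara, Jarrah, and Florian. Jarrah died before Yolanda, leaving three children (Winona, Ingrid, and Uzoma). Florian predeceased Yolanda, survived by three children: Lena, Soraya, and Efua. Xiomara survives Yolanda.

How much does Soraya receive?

The entire 526,500 passes to the descendants.
That amount (526,500) is divided into 3 shares of 175,500: Xiomara takes 175,500; Jarrah's 175,500 share passes to Jarrah's issue; Florian's 175,500 share passes to Florian's issue.
Jarrah's share (175,500) is divided into 3 shares of 58,500: Winona, Ingrid, and Uzoma each take 58,500.
Florian's share (175,500) is divided into 3 shares of 58,500: Lena, Soraya, and Efua each take 58,500.

Soraya receives 58,500.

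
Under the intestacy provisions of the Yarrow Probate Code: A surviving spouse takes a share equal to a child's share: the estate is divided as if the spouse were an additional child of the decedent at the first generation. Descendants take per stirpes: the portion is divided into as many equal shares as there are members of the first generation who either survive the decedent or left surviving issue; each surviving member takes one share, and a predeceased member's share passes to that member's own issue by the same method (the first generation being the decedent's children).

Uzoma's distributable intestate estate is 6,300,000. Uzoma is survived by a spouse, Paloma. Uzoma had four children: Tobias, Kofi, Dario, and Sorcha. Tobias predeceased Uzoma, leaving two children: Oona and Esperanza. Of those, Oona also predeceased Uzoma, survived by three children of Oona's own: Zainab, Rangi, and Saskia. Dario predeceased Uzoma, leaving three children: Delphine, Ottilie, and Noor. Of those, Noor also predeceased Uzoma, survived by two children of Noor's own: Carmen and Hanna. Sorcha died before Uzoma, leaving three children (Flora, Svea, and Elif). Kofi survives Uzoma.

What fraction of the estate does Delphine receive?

The spouse counts as an additional share at the children's level, so there are 5 primary shares of 1,260,000. Paloma takes one such share (1,260,000).
The children's combined portion (5,040,000) is divided into 4 shares of 1,260,000: Kofi takes 1,260,000; Tobias's 1,260,000 share passes to Tobias's issue; Dario's 1,260,000 share passes to Dario's issue; Sorcha's 1,260,000 share passes to Sorcha's issue.
Tobias's share (1,260,000) is divided into 2 shares of 630,000: Esperanza takes 630,000; Oona's 630,000 share passes to Oona's issue.
Oona's share (630,000) is divided into 3 shares of 210,000: Zainab, Rangi, and Saskia each take 210,000.
Dario's share (1,260,000) is divided into 3 shares of 420,000: Delphine and Ottilie each take 420,000; Noor's 420,000 share passes to Noor's issue.
Noor's share (420,000) is divided into 2 shares of 210,000: Carmen and Hanna each take 210,000.
Sorcha's share (1,260,000) is divided into 3 shares of 420,000: Flora, Svea, and Elif each take 420,000.

Delphine receives 1/15 of the estate.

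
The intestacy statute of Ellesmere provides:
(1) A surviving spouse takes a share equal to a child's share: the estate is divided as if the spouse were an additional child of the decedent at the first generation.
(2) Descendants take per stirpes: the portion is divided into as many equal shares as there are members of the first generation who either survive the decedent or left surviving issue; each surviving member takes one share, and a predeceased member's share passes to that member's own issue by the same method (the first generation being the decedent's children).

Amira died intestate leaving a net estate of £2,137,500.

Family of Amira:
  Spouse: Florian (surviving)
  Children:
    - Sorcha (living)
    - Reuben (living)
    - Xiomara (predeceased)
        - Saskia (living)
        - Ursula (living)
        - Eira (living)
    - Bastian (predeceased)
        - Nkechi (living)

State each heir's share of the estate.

Florian: £427,500; Sorcha: £427,500; Reuben: £427,500; Saskia: £142,500; Ursula: £142,500; Eira: £142,500; Nkechi: £427,500

The spouse counts as an additional share at the children's level, so there are 5 primary shares of £427,500. Florian takes one such share (£427,500).
The children's combined portion (£1,710,000) is divided into 4 shares of £427,500: Sorcha and Reuben each take £427,500; Xiomara's £427,500 share passes to Xiomara's issue; Bastian's £427,500 share passes to Bastian's issue.
Xiomara's share (£427,500) is divided into 3 shares of £142,500: Saskia, Ursula, and Eira each take £142,500.
Bastian's share (£427,500) passes entirely to Nkechi.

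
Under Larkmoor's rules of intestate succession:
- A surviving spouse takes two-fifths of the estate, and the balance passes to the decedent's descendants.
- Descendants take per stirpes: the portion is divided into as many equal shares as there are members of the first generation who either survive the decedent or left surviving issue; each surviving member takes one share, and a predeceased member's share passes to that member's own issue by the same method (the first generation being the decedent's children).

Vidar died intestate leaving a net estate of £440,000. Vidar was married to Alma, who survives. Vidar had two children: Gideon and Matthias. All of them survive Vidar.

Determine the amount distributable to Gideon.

Gideon receives £132,000.

Alma takes two-fifths of £440,000 = £176,000. The remaining £264,000 passes to the descendants.
The descendants' portion (£264,000) is divided into 2 shares of £132,000: Gideon and Matthias each take £132,000.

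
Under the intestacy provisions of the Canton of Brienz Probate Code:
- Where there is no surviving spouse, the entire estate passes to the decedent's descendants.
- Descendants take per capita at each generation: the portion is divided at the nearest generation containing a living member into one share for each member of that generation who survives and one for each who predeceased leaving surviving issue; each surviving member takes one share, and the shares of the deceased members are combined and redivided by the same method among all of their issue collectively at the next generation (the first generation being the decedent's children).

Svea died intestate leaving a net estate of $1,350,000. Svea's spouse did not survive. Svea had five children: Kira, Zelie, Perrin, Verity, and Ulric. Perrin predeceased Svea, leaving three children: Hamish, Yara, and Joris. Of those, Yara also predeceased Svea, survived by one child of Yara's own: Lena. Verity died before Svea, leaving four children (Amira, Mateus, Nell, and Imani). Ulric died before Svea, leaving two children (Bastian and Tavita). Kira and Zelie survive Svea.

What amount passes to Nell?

Nell receives $90,000.

The entire $1,350,000 passes to the descendants.
That amount ($1,350,000) is divided at the children's generation into 5 shares of $270,000. Kira and Zelie each take $270,000. The 3 shares of the deceased (Perrin, Verity, and Ulric) are combined into a pool of $810,000.
That pool ($810,000) is divided at the grandchildren's generation into 9 shares of $90,000. Hamish, Joris, Amira, Mateus, Nell, Imani, Bastian, and Tavita each take $90,000. The remaining share for the deceased Yara ($90,000) is carried to the next generation.
That pool ($90,000) passes entirely to Lena, the sole taker at the great-grandchildren's generation.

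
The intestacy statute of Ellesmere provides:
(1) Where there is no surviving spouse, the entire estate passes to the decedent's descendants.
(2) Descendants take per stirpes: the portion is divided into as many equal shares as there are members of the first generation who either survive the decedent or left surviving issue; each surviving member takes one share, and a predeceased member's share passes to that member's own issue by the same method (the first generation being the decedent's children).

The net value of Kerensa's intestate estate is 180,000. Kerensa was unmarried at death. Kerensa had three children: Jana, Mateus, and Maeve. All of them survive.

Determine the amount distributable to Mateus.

The entire 180,000 passes to the descendants.
That amount (180,000) is divided into 3 shares of 60,000: Jana, Mateus, and Maeve each take 60,000.

Mateus receives 60,000.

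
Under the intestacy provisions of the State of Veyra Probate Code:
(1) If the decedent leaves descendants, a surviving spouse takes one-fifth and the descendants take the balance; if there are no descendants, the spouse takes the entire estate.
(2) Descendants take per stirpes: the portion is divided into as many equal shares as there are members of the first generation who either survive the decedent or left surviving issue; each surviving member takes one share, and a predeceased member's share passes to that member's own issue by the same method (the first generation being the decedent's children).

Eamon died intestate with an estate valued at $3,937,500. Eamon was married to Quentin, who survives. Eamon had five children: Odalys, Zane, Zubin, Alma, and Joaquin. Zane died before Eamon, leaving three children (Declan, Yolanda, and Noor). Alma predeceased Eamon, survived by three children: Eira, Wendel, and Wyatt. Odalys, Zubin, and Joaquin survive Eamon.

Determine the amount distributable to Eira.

Eira receives $210,000.

Quentin takes one-fifth of $3,937,500 = $787,500. The remaining $3,150,000 passes to the descendants.
The descendants' portion ($3,150,000) is divided into 5 shares of $630,000: Odalys, Zubin, and Joaquin each take $630,000; Zane's $630,000 share passes to Zane's issue; Alma's $630,000 share passes to Alma's issue.
Zane's share ($630,000) is divided into 3 shares of $210,000: Declan, Yolanda, and Noor each take $210,000.
Alma's share ($630,000) is divided into 3 shares of $210,000: Eira, Wendel, and Wyatt each take $210,000.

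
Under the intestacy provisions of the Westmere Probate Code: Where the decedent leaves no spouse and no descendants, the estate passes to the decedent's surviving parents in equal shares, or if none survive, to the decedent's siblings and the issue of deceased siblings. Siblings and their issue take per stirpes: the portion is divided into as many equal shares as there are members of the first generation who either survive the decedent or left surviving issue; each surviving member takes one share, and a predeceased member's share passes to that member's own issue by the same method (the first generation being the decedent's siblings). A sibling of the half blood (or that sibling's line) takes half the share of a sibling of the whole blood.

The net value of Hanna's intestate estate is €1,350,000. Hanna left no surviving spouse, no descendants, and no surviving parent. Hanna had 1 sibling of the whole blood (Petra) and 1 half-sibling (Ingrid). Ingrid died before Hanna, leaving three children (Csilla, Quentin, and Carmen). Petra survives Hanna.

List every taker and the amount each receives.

The entire €1,350,000 passes to the siblings and their issue.
Counting each half-blood sibling's line as half a unit, there are 3/2 units in €1,350,000, so one unit is €900,000. Whole-blood lines (Petra) take €900,000 each; half-blood lines (Ingrid) take €450,000 each.
Ingrid's share (€450,000) is divided into 3 shares of €150,000: Csilla, Quentin, and Carmen each take €150,000.

Csilla: €150,000; Quentin: €150,000; Carmen: €150,000; Petra: €900,000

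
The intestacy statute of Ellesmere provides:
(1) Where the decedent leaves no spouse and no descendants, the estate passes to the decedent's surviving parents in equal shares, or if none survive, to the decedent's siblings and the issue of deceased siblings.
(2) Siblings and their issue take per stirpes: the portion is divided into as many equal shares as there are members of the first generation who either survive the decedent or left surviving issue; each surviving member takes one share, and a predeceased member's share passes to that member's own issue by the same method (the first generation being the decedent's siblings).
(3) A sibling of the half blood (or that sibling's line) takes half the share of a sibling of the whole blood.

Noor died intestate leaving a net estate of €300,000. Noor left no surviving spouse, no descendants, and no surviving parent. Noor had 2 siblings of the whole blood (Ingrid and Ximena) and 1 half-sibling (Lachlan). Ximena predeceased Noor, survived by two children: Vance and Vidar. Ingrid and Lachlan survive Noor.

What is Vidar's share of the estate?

Vidar receives €60,000.

The entire €300,000 passes to the siblings and their issue.
Counting each half-blood sibling's line as half a unit, there are 5/2 units in €300,000, so one unit is €120,000. Whole-blood lines (Ingrid and Ximena) take €120,000 each; half-blood lines (Lachlan) take €60,000 each.
Ximena's share (€120,000) is divided into 2 shares of €60,000: Vance and Vidar each take €60,000.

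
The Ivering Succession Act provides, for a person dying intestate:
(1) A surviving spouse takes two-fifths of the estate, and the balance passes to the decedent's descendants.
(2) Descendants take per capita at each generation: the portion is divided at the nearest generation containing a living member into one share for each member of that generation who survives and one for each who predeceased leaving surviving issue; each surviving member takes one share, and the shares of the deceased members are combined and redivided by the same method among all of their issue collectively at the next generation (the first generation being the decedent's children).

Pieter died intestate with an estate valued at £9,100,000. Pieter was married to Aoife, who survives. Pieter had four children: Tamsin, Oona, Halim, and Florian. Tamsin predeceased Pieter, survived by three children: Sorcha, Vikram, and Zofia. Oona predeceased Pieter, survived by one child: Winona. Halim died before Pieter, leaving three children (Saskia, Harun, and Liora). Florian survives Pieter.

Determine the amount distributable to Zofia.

Zofia receives £585,000.

Aoife takes two-fifths of £9,100,000 = £3,640,000. The remaining £5,460,000 passes to the descendants.
The descendants' portion (£5,460,000) is divided at the children's generation into 4 shares of £1,365,000. Florian takes £1,365,000. The 3 shares of the deceased (Tamsin, Oona, and Halim) are combined into a pool of £4,095,000.
That pool (£4,095,000) is divided at the grandchildren's generation equally among Sorcha, Vikram, Zofia, Winona, Saskia, Harun, and Liora: £585,000 each.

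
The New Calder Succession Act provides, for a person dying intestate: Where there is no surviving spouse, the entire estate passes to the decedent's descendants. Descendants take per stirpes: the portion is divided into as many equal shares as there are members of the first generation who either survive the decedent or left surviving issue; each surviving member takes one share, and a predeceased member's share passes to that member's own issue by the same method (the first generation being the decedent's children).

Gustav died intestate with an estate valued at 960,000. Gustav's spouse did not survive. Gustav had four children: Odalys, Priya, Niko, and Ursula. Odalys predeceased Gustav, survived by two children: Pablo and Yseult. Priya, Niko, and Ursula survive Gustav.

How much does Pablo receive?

The entire 960,000 passes to the descendants.
That amount (960,000) is divided into 4 shares of 240,000: Priya, Niko, and Ursula each take 240,000; Odalys's 240,000 share passes to Odalys's issue.
Odalys's share (240,000) is divided into 2 shares of 120,000: Pablo and Yseult each take 120,000.

Pablo receives 120,000.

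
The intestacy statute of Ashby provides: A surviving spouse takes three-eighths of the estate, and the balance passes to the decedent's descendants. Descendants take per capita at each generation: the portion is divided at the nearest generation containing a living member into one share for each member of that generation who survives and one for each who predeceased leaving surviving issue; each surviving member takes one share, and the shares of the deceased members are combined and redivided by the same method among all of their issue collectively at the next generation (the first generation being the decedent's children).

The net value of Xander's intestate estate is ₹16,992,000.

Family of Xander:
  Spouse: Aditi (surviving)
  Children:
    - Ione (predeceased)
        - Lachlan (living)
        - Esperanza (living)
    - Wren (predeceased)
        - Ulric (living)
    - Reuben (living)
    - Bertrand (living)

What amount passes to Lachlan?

Lachlan receives ₹1,770,000.

Aditi takes three-eighths of ₹16,992,000 = ₹6,372,000. The remaining ₹10,620,000 passes to the descendants.
The descendants' portion (₹10,620,000) is divided at the children's generation into 4 shares of ₹2,655,000. Reuben and Bertrand each take ₹2,655,000. The 2 shares of the deceased (Ione and Wren) are combined into a pool of ₹5,310,000.
That pool (₹5,310,000) is divided at the grandchildren's generation equally among Lachlan, Esperanza, and Ulric: ₹1,770,000 each.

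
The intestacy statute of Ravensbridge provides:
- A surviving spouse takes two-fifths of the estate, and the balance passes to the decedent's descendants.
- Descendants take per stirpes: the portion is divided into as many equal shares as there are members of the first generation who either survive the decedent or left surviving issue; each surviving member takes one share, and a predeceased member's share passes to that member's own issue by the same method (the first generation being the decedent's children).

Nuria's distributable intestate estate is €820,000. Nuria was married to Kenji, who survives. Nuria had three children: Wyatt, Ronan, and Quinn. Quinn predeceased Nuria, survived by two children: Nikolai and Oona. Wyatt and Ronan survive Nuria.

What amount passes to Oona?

Kenji takes two-fifths of €820,000 = €328,000. The remaining €492,000 passes to the descendants.
The descendants' portion (€492,000) is divided into 3 shares of €164,000: Wyatt and Ronan each take €164,000; Quinn's €164,000 share passes to Quinn's issue.
Quinn's share (€164,000) is divided into 2 shares of €82,000: Nikolai and Oona each take €82,000.

Oona receives €82,000.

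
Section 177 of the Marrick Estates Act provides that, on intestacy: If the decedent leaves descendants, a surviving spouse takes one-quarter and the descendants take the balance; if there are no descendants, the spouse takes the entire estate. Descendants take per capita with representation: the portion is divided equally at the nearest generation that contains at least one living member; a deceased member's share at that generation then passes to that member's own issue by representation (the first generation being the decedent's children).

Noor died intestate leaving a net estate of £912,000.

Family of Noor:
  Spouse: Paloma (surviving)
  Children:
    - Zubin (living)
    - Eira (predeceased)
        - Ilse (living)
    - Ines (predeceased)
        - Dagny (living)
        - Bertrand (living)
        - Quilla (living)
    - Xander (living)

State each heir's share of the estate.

Paloma takes one-quarter of £912,000 = £228,000. The remaining £684,000 passes to the descendants.
The descendants' portion (£684,000) is divided into 4 shares of £171,000: Zubin and Xander each take £171,000; Eira's £171,000 share passes to Eira's issue; Ines's £171,000 share passes to Ines's issue.
Eira's share (£171,000) passes entirely to Ilse.
Ines's share (£171,000) is divided into 3 shares of £57,000: Dagny, Bertrand, and Quilla each take £57,000.

Paloma: £228,000; Zubin: £171,000; Ilse: £171,000; Dagny: £57,000; Bertrand: £57,000; Quilla: £57,000; Xander: £171,000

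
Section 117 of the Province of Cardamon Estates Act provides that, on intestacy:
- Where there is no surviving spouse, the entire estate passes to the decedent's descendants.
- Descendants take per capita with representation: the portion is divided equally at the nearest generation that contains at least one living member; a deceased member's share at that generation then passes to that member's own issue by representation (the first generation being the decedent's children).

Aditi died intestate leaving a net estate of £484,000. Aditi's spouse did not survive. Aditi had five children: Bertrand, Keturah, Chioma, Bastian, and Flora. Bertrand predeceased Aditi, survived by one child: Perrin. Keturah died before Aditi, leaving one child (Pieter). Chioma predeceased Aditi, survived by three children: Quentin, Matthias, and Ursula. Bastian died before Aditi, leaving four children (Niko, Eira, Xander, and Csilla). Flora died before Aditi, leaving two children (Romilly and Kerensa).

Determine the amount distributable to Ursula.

The entire £484,000 passes to the descendants.
No child survives, so the initial division is made at the grandchildren's generation.
That amount (£484,000) is divided into 11 shares of £44,000: Perrin, Pieter, Quentin, Matthias, Ursula, Niko, Eira, Xander, Csilla, Romilly, and Kerensa each take £44,000.

Ursula receives £44,000.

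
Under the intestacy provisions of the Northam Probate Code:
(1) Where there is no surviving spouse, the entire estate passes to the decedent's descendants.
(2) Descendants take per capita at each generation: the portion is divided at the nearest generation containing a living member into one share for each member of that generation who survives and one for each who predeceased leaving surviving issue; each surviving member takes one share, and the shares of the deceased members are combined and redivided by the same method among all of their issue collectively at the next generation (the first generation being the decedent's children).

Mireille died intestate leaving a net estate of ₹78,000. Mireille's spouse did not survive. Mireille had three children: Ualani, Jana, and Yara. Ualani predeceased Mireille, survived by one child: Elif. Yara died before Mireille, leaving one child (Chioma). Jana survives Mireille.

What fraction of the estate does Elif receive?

The entire ₹78,000 passes to the descendants.
That amount (₹78,000) is divided at the children's generation into 3 shares of ₹26,000. Jana takes ₹26,000. The 2 shares of the deceased (Ualani and Yara) are combined into a pool of ₹52,000.
That pool (₹52,000) is divided at the grandchildren's generation equally among Elif and Chioma: ₹26,000 each.

Elif receives 1/3 of the estate.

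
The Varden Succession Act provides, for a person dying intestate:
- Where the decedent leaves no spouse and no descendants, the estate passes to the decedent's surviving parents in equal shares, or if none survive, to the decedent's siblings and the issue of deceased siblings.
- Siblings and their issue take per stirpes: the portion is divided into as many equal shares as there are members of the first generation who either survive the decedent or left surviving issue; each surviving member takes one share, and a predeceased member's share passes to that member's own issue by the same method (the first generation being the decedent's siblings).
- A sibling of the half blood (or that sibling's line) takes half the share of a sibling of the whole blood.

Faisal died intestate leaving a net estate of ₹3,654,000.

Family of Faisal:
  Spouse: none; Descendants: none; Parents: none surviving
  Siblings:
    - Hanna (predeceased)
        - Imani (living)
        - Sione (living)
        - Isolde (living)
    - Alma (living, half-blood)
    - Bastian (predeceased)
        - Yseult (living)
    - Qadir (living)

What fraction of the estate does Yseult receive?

Yseult receives 2/7 of the estate.

The entire ₹3,654,000 passes to the siblings and their issue.
Counting each half-blood sibling's line as half a unit, there are 7/2 units in ₹3,654,000, so one unit is ₹1,044,000. Whole-blood lines (Hanna, Bastian, and Qadir) take ₹1,044,000 each; half-blood lines (Alma) take ₹522,000 each.
Hanna's share (₹1,044,000) is divided into 3 shares of ₹348,000: Imani, Sione, and Isolde each take ₹348,000.
Bastian's share (₹1,044,000) passes entirely to Yseult.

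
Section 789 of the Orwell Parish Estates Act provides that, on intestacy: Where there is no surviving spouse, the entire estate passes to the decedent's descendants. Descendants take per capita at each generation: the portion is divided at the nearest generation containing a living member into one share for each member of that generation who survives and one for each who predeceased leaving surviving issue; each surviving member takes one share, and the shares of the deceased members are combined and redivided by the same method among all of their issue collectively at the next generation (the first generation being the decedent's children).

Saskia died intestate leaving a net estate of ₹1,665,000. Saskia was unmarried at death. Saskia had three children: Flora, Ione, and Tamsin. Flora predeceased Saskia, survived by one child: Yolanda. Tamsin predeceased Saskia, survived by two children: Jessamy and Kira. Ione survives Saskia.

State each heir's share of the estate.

The entire ₹1,665,000 passes to the descendants.
That amount (₹1,665,000) is divided at the children's generation into 3 shares of ₹555,000. Ione takes ₹555,000. The 2 shares of the deceased (Flora and Tamsin) are combined into a pool of ₹1,110,000.
That pool (₹1,110,000) is divided at the grandchildren's generation equally among Yolanda, Jessamy, and Kira: ₹370,000 each.

Yolanda: ₹370,000; Ione: ₹555,000; Jessamy: ₹370,000; Kira: ₹370,000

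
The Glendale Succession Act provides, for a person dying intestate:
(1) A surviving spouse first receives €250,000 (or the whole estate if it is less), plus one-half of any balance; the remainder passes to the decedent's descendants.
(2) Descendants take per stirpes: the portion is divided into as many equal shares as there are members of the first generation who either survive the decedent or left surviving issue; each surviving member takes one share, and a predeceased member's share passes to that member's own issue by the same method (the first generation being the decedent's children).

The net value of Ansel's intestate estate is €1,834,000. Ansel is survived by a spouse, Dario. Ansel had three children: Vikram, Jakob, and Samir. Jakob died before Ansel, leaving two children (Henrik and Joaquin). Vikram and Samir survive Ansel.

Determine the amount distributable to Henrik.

Dario first takes €250,000, leaving a balance of €1,584,000. Dario then takes one-half of the balance (€792,000), for a total of €1,042,000. The remaining €792,000 passes to the descendants.
The descendants' portion (€792,000) is divided into 3 shares of €264,000: Vikram and Samir each take €264,000; Jakob's €264,000 share passes to Jakob's issue.
Jakob's share (€264,000) is divided into 2 shares of €132,000: Henrik and Joaquin each take €132,000.

Henrik receives €132,000.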